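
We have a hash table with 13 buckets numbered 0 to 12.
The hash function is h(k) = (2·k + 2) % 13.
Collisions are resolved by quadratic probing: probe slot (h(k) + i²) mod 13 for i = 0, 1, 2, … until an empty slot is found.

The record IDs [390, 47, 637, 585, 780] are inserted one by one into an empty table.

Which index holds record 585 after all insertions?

6

390 hashes to 2; slot 2 is free → place at 2.
47 hashes to 5; slot 5 is free → place at 5.
637 hashes to 2; 2 taken → place at 3.
585 hashes to 2; 2,3 taken → place at 6.
780 hashes to 2; 2,3,6 taken → place at 11.
Table: [∅, ∅, 390, 637, ∅, 47, 585, ∅, ∅, ∅, ∅, 780, ∅]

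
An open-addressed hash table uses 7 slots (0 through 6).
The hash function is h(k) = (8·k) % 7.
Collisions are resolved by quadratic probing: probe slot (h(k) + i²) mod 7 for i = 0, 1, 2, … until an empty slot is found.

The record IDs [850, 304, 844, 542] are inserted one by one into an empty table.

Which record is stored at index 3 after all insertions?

850

850 hashes to 3; slot 3 is free => place at 3.
304 hashes to 3; 3 taken => place at 4.
844 hashes to 4; 4 taken => place at 5.
542 hashes to 3; 3,4 taken => place at 0.
Table: [542, -, -, 850, 304, 844, -]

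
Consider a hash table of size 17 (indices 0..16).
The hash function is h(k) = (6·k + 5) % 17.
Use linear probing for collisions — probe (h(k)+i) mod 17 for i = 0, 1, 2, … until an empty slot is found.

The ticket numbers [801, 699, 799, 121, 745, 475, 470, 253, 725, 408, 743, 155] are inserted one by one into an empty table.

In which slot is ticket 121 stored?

2

801 hashes to 0; slot 0 is free -> place at 0.
699 hashes to 0; 0 taken -> place at 1.
799 hashes to 5; slot 5 is free -> place at 5.
121 hashes to 0; 0,1 taken -> place at 2.
745 hashes to 4; slot 4 is free -> place at 4.
475 hashes to 16; slot 16 is free -> place at 16.
470 hashes to 3; slot 3 is free -> place at 3.
253 hashes to 10; slot 10 is free -> place at 10.
725 hashes to 3; 3,4,5 taken -> place at 6.
408 hashes to 5; 5,6 taken -> place at 7.
743 hashes to 9; slot 9 is free -> place at 9.
155 hashes to 0; 0,1,2,3,4,5,6,7 taken -> place at 8.
Table: [801, 699, 121, 470, 745, 799, 725, 408, 155, 743, 253, -, -, -, -, -, 475]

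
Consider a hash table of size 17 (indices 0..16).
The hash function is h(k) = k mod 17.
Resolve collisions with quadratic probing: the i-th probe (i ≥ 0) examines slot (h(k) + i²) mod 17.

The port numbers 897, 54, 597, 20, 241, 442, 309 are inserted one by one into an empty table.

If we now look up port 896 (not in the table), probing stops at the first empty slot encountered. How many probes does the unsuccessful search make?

Insert 897: h=13, slot 13 empty → index 13.
Insert 54: h=3, slot 3 empty → index 3.
Insert 597: h=2, slot 2 empty → index 2.
Insert 20: h=3, slot 3 occupied → index 4.
Insert 241: h=3, slots 3,4 occupied → index 7.
Insert 442: h=0, slot 0 empty → index 0.
Insert 309: h=3, slots 3,4,7 occupied → index 12.
Table: [442, -, 597, 54, 20, -, -, 241, -, -, -, -, 309, 897, -, -, -]
Lookup 896: h=12, probe 12,13,16 → slot 16 empty, not found.

3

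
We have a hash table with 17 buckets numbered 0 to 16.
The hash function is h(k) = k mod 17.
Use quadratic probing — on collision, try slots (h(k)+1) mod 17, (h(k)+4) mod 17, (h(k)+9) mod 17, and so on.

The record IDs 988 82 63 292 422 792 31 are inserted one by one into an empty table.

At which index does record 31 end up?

988: h=2 -> slot 2
82: h=14 -> slot 14
63: h=12 -> slot 12
292: h=3 -> slot 3
422: h=14, probe 14,15 -> slot 15
792: h=10 -> slot 10
31: h=14, probe 14,15,1 -> slot 1
Table: [_, 31, 988, 292, _, _, _, _, _, _, 792, _, 63, _, 82, 422, _]

1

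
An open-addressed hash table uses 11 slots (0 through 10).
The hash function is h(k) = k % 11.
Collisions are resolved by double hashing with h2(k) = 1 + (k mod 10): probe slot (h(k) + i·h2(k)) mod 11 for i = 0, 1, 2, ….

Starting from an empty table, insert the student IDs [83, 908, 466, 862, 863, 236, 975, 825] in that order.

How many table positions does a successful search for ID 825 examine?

6

Insert 83: h=6, slot 6 empty -> index 6.
Insert 908: h=6, h2=9, slot 6 occupied -> index 4.
Insert 466: h=4, h2=7, slot 4 occupied -> index 0.
Insert 862: h=4, h2=3, slot 4 occupied -> index 7.
Insert 863: h=5, slot 5 empty -> index 5.
Insert 236: h=5, h2=7, slot 5 occupied -> index 1.
Insert 975: h=7, h2=6, slot 7 occupied -> index 2.
Insert 825: h=0, h2=6, slots 0,6,1,7,2 occupied -> index 8.
Table: [466, 236, 975, ∅, 908, 863, 83, 862, 825, ∅, ∅]
Lookup 825: h=0, h2=6, probe 0,6,1,7,2,8 → found at 8.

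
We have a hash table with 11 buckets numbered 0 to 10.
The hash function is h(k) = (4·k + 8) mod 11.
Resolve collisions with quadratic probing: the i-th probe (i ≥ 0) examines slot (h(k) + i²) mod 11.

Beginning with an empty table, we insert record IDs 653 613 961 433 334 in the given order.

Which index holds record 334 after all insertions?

0

653: h=2 → slot 2
613: h=7 → slot 7
961: h=2, probe 2,3 → slot 3
433: h=2, probe 2,3,6 → slot 6
334: h=2, probe 2,3,6,0 → slot 0
Table: [334, -, 653, 961, -, -, 433, 613, -, -, -]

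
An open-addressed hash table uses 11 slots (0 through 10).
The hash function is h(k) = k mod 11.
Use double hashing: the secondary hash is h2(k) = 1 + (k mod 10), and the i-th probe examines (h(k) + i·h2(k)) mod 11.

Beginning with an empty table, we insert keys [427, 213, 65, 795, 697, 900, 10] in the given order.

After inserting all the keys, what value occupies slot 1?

697

427: h=9 -> slot 9
213: h=4 -> slot 4
65: h=10 -> slot 10
795: h=3 -> slot 3
697: h=4, h2=8, probe 4,1 -> slot 1
900: h=9, h2=1, probe 9,10,0 -> slot 0
10: h=10, h2=1, probe 10,0,1,2 -> slot 2
Table: [900, 697, 10, 795, 213, -, -, -, -, 427, 65]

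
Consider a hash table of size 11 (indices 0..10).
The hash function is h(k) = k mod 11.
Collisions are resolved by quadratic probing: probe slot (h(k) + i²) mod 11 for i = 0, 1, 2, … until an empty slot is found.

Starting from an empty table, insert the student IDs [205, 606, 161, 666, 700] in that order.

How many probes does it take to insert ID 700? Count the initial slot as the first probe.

3

205: h=7 → slot 7
606: h=1 → slot 1
161: h=7, probe 7,8 → slot 8
666: h=6 → slot 6
700: h=7, probe 7,8,0 → slot 0
Table: [700, 606, —, —, —, —, 666, 205, 161, —, —]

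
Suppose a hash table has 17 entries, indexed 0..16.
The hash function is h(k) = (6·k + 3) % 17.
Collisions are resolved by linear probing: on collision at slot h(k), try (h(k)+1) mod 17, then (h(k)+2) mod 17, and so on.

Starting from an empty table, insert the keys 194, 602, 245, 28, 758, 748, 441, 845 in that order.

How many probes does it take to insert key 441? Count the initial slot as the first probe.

2

194 hashes to 11; slot 11 is free → place at 11.
602 hashes to 11; 11 taken → place at 12.
245 hashes to 11; 11,12 taken → place at 13.
28 hashes to 1; slot 1 is free → place at 1.
758 hashes to 12; 12,13 taken → place at 14.
748 hashes to 3; slot 3 is free → place at 3.
441 hashes to 14; 14 taken → place at 15.
845 hashes to 7; slot 7 is free → place at 7.
Table: [∅, 28, ∅, 748, ∅, ∅, ∅, 845, ∅, ∅, ∅, 194, 602, 245, 758, 441, ∅]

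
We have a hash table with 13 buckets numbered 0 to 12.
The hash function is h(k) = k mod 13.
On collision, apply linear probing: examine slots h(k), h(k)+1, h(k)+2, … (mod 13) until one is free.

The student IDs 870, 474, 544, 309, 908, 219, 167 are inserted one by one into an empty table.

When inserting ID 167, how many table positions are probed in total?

5

Insert 870: h=12, slot 12 empty -> index 12.
Insert 474: h=6, slot 6 empty -> index 6.
Insert 544: h=11, slot 11 empty -> index 11.
Insert 309: h=10, slot 10 empty -> index 10.
Insert 908: h=11, slots 11,12 occupied -> index 0.
Insert 219: h=11, slots 11,12,0 occupied -> index 1.
Insert 167: h=11, slots 11,12,0,1 occupied -> index 2.
Table: [908, 219, 167, ∅, ∅, ∅, 474, ∅, ∅, ∅, 309, 544, 870]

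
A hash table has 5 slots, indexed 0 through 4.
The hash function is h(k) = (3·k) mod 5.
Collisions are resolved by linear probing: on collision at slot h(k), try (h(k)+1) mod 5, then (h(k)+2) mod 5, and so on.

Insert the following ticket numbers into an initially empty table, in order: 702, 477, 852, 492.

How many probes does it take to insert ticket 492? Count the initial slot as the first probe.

702 hashes to 1; slot 1 is free → place at 1.
477 hashes to 1; 1 taken → place at 2.
852 hashes to 1; 1,2 taken → place at 3.
492 hashes to 1; 1,2,3 taken → place at 4.
Table: [., 702, 477, 852, 492]

4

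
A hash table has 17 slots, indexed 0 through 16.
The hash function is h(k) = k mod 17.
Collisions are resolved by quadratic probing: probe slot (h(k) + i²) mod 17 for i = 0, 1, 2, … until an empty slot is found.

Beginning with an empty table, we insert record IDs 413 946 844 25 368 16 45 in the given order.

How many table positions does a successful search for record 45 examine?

Insert 413: h=5, slot 5 empty → index 5.
Insert 946: h=11, slot 11 empty → index 11.
Insert 844: h=11, slot 11 occupied → index 12.
Insert 25: h=8, slot 8 empty → index 8.
Insert 368: h=11, slots 11,12 occupied → index 15.
Insert 16: h=16, slot 16 empty → index 16.
Insert 45: h=11, slots 11,12,15 occupied → index 3.
Table: [-, -, -, 45, -, 413, -, -, 25, -, -, 946, 844, -, -, 368, 16]
Lookup 45: h=11, probe 11,12,15,3 → found at 3.

4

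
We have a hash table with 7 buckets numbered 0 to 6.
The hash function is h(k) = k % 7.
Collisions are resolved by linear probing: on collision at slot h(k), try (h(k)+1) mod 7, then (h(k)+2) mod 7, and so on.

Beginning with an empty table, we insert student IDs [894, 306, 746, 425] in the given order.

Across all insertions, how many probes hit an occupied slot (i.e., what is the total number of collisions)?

894: h=5 -> slot 5
306: h=5, probe 5,6 -> slot 6
746: h=4 -> slot 4
425: h=5, probe 5,6,0 -> slot 0
Table: [425, -, -, -, 746, 894, 306]

3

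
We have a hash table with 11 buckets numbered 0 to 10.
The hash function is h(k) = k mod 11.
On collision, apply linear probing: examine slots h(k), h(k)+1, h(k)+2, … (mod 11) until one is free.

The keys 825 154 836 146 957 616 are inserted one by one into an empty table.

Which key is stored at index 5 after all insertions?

616

825 hashes to 0; slot 0 is free → place at 0.
154 hashes to 0; 0 taken → place at 1.
836 hashes to 0; 0,1 taken → place at 2.
146 hashes to 3; slot 3 is free → place at 3.
957 hashes to 0; 0,1,2,3 taken → place at 4.
616 hashes to 0; 0,1,2,3,4 taken → place at 5.
Table: [825, 154, 836, 146, 957, 616, ., ., ., ., .]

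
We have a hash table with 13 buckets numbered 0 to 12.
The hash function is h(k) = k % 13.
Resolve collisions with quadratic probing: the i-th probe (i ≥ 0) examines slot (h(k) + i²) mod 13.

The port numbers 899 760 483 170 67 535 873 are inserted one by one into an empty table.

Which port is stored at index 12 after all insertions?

899 hashes to 2; slot 2 is free => place at 2.
760 hashes to 6; slot 6 is free => place at 6.
483 hashes to 2; 2 taken => place at 3.
170 hashes to 1; slot 1 is free => place at 1.
67 hashes to 2; 2,3,6 taken => place at 11.
535 hashes to 2; 2,3,6,11 taken => place at 5.
873 hashes to 2; 2,3,6,11,5,1 taken => place at 12.
Table: [—, 170, 899, 483, —, 535, 760, —, —, —, —, 67, 873]

873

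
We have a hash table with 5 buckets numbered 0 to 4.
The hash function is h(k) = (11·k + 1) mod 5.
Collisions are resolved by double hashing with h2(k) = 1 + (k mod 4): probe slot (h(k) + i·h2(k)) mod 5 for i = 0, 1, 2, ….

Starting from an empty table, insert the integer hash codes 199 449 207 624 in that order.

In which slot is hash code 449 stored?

199 hashes to 0; slot 0 is free => place at 0.
449 hashes to 0, h2=2; 0 taken => place at 2.
207 hashes to 3; slot 3 is free => place at 3.
624 hashes to 0, h2=1; 0 taken => place at 1.
Table: [199, 624, 449, 207, —]

2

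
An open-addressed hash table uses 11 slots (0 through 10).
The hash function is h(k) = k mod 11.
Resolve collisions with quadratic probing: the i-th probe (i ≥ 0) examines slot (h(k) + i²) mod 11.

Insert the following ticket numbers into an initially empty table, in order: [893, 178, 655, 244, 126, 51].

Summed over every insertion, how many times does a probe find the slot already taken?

893: h=2 -> slot 2
178: h=2, probe 2,3 -> slot 3
655: h=6 -> slot 6
244: h=2, probe 2,3,6,0 -> slot 0
126: h=5 -> slot 5
51: h=7 -> slot 7
Table: [244, -, 893, 178, -, 126, 655, 51, -, -, -]

4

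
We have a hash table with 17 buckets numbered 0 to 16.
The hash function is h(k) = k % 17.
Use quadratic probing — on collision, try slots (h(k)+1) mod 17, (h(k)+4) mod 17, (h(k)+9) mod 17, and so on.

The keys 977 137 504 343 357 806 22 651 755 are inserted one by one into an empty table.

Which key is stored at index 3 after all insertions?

Insert 977: h=8, slot 8 empty => index 8.
Insert 137: h=1, slot 1 empty => index 1.
Insert 504: h=11, slot 11 empty => index 11.
Insert 343: h=3, slot 3 empty => index 3.
Insert 357: h=0, slot 0 empty => index 0.
Insert 806: h=7, slot 7 empty => index 7.
Insert 22: h=5, slot 5 empty => index 5.
Insert 651: h=5, slot 5 occupied => index 6.
Insert 755: h=7, slots 7,8,11 occupied => index 16.
Table: [357, 137, _, 343, _, 22, 651, 806, 977, _, _, 504, _, _, _, _, 755]

343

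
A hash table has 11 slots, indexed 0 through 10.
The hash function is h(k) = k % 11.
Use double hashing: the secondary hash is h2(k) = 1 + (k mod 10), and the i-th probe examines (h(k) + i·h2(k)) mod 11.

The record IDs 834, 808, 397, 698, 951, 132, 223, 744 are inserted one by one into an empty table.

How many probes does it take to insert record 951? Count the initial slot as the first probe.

Insert 834: h=9, slot 9 empty → index 9.
Insert 808: h=5, slot 5 empty → index 5.
Insert 397: h=1, slot 1 empty → index 1.
Insert 698: h=5, h2=9, slot 5 occupied → index 3.
Insert 951: h=5, h2=2, slot 5 occupied → index 7.
Insert 132: h=0, slot 0 empty → index 0.
Insert 223: h=3, h2=4, slots 3,7,0 occupied → index 4.
Insert 744: h=7, h2=5, slots 7,1 occupied → index 6.
Table: [132, 397, -, 698, 223, 808, 744, 951, -, 834, -]

2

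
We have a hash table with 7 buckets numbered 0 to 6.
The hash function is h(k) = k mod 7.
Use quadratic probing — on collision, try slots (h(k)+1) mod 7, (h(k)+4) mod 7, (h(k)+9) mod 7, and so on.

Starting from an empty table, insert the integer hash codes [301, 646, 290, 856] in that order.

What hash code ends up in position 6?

856

Insert 301: h=0, slot 0 empty -> index 0.
Insert 646: h=2, slot 2 empty -> index 2.
Insert 290: h=3, slot 3 empty -> index 3.
Insert 856: h=2, slots 2,3 occupied -> index 6.
Table: [301, ., 646, 290, ., ., 856]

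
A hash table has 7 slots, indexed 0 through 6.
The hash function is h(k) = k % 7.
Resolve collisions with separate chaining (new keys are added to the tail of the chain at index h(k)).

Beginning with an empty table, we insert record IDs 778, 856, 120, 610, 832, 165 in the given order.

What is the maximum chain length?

Insert 778: h=1, bucket 1 empty → new chain.
Insert 856: h=2, bucket 2 empty → new chain.
Insert 120: h=1, bucket 1 nonempty → append to chain.
Insert 610: h=1, bucket 1 nonempty → append to chain.
Insert 832: h=6, bucket 6 empty → new chain.
Insert 165: h=4, bucket 4 empty → new chain.
Final buckets:
0: .
1: 778 -> 120 -> 610
2: 856
3: .
4: 165
5: .
6: 832

3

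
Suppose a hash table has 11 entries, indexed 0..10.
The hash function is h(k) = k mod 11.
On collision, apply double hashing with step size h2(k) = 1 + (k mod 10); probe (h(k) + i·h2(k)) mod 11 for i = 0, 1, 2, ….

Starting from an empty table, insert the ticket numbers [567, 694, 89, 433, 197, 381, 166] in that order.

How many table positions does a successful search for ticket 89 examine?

567: h=6 → slot 6
694: h=1 → slot 1
89: h=1, h2=10, probe 1,0 → slot 0
433: h=4 → slot 4
197: h=10 → slot 10
381: h=7 → slot 7
166: h=1, h2=7, probe 1,8 → slot 8
Table: [89, 694, ., ., 433, ., 567, 381, 166, ., 197]
Lookup 89: h=1, h2=10, probe 1,0 → found at 0.

2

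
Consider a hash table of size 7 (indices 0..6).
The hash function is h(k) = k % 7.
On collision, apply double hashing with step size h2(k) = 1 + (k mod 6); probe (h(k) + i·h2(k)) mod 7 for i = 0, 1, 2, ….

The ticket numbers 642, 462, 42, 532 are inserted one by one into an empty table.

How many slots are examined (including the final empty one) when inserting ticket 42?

2

642: h=5 → slot 5
462: h=0 → slot 0
42: h=0, h2=1, probe 0,1 → slot 1
532: h=0, h2=5, probe 0,5,3 → slot 3
Table: [462, 42, -, 532, -, 642, -]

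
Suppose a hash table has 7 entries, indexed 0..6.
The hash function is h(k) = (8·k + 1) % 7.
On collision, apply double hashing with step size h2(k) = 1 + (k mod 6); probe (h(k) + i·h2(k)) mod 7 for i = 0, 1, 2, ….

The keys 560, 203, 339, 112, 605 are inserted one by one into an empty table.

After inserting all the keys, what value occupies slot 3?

605

560: h=1 → slot 1
203: h=1, h2=6, probe 1,0 → slot 0
339: h=4 → slot 4
112: h=1, h2=5, probe 1,6 → slot 6
605: h=4, h2=6, probe 4,3 → slot 3
Table: [203, 560, ∅, 605, 339, ∅, 112]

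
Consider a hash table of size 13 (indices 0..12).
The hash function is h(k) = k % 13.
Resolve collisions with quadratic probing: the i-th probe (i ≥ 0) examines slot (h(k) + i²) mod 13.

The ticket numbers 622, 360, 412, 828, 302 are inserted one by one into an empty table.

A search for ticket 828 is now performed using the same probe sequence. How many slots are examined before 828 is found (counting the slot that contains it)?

3

622 hashes to 11; slot 11 is free → place at 11.
360 hashes to 9; slot 9 is free → place at 9.
412 hashes to 9; 9 taken → place at 10.
828 hashes to 9; 9,10 taken → place at 0.
302 hashes to 3; slot 3 is free → place at 3.
Table: [828, _, _, 302, _, _, _, _, _, 360, 412, 622, _]
Lookup 828: h=9, probe 9,10,0 → found at 0.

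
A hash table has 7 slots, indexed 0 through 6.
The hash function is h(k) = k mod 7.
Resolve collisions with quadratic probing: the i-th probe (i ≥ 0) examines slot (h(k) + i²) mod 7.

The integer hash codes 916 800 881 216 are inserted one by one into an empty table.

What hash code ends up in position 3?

916: h=6 => slot 6
800: h=2 => slot 2
881: h=6, probe 6,0 => slot 0
216: h=6, probe 6,0,3 => slot 3
Table: [881, ., 800, 216, ., ., 916]

216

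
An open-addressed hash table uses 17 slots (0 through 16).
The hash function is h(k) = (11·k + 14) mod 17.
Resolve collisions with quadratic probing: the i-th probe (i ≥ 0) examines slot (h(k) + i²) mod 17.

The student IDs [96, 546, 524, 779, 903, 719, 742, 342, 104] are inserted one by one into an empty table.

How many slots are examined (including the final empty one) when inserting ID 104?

4

Insert 96: h=16, slot 16 empty => index 16.
Insert 546: h=2, slot 2 empty => index 2.
Insert 524: h=15, slot 15 empty => index 15.
Insert 779: h=15, slots 15,16,2 occupied => index 7.
Insert 903: h=2, slot 2 occupied => index 3.
Insert 719: h=1, slot 1 empty => index 1.
Insert 742: h=16, slot 16 occupied => index 0.
Insert 342: h=2, slots 2,3 occupied => index 6.
Insert 104: h=2, slots 2,3,6 occupied => index 11.
Table: [742, 719, 546, 903, -, -, 342, 779, -, -, -, 104, -, -, -, 524, 96]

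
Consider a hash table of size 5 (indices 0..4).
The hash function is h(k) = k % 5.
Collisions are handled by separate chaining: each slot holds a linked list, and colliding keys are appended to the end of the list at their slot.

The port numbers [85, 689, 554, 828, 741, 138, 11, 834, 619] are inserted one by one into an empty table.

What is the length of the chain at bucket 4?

85 -> bucket 0
689 -> bucket 4
554 -> bucket 4 (collision)
828 -> bucket 3
741 -> bucket 1
138 -> bucket 3 (collision)
11 -> bucket 1 (collision)
834 -> bucket 4 (collision)
619 -> bucket 4 (collision)
Final buckets:
0: 85
1: 741 -> 11
2: .
3: 828 -> 138
4: 689 -> 554 -> 834 -> 619

4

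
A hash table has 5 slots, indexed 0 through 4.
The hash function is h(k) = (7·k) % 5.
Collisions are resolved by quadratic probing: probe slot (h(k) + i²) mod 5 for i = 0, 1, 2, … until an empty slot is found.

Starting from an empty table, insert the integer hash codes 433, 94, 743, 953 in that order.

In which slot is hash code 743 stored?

2

433 hashes to 1; slot 1 is free → place at 1.
94 hashes to 3; slot 3 is free → place at 3.
743 hashes to 1; 1 taken → place at 2.
953 hashes to 1; 1,2 taken → place at 0.
Table: [953, 433, 743, 94, —]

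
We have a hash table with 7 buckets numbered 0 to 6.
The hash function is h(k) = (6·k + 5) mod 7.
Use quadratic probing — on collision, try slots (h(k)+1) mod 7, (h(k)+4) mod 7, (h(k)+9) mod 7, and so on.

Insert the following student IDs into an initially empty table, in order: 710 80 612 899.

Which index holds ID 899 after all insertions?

Insert 710: h=2, slot 2 empty => index 2.
Insert 80: h=2, slot 2 occupied => index 3.
Insert 612: h=2, slots 2,3 occupied => index 6.
Insert 899: h=2, slots 2,3,6 occupied => index 4.
Table: [-, -, 710, 80, 899, -, 612]

4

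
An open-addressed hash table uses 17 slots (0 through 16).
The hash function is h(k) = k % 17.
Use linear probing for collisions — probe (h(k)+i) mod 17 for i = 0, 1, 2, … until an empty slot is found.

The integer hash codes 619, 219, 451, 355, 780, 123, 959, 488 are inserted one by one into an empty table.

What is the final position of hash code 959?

8

619: h=7 => slot 7
219: h=15 => slot 15
451: h=9 => slot 9
355: h=15, probe 15,16 => slot 16
780: h=15, probe 15,16,0 => slot 0
123: h=4 => slot 4
959: h=7, probe 7,8 => slot 8
488: h=12 => slot 12
Table: [780, -, -, -, 123, -, -, 619, 959, 451, -, -, 488, -, -, 219, 355]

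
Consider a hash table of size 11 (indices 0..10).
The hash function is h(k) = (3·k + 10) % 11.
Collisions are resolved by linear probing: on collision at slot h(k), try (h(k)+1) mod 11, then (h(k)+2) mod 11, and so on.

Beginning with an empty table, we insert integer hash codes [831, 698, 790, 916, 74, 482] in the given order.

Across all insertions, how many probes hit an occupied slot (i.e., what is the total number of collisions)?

831 hashes to 6; slot 6 is free -> place at 6.
698 hashes to 3; slot 3 is free -> place at 3.
790 hashes to 4; slot 4 is free -> place at 4.
916 hashes to 8; slot 8 is free -> place at 8.
74 hashes to 1; slot 1 is free -> place at 1.
482 hashes to 4; 4 taken -> place at 5.
Table: [-, 74, -, 698, 790, 482, 831, -, 916, -, -]

1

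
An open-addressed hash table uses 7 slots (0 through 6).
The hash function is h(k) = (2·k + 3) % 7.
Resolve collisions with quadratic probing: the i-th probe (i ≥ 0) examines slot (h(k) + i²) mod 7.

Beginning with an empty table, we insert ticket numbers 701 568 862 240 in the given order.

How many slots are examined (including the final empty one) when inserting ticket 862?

Insert 701: h=5, slot 5 empty => index 5.
Insert 568: h=5, slot 5 occupied => index 6.
Insert 862: h=5, slots 5,6 occupied => index 2.
Insert 240: h=0, slot 0 empty => index 0.
Table: [240, ∅, 862, ∅, ∅, 701, 568]

3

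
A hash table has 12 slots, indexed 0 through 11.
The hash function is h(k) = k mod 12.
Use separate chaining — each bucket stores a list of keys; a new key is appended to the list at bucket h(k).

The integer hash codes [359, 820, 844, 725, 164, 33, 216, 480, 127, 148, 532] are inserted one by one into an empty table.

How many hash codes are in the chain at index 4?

359 → bucket 11
820 → bucket 4
844 → bucket 4 (collision)
725 → bucket 5
164 → bucket 8
33 → bucket 9
216 → bucket 0
480 → bucket 0 (collision)
127 → bucket 7
148 → bucket 4 (collision)
532 → bucket 4 (collision)
Final buckets:
0: 216 -> 480
1: _
2: _
3: _
4: 820 -> 844 -> 148 -> 532
5: 725
6: _
7: 127
8: 164
9: 33
10: _
11: 359

4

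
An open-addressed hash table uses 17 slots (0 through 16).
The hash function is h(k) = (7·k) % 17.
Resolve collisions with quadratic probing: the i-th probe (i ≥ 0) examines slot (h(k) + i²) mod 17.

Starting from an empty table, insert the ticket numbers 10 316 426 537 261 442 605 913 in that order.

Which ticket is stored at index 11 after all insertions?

10: h=2 -> slot 2
316: h=2, probe 2,3 -> slot 3
426: h=7 -> slot 7
537: h=2, probe 2,3,6 -> slot 6
261: h=8 -> slot 8
442: h=0 -> slot 0
605: h=2, probe 2,3,6,11 -> slot 11
913: h=16 -> slot 16
Table: [442, ., 10, 316, ., ., 537, 426, 261, ., ., 605, ., ., ., ., 913]

605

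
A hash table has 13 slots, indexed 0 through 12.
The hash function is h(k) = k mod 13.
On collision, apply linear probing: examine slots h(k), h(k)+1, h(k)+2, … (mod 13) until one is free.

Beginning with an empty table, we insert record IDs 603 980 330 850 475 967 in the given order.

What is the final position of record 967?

603: h=5 → slot 5
980: h=5, probe 5,6 → slot 6
330: h=5, probe 5,6,7 → slot 7
850: h=5, probe 5,6,7,8 → slot 8
475: h=7, probe 7,8,9 → slot 9
967: h=5, probe 5,6,7,8,9,10 → slot 10
Table: [—, —, —, —, —, 603, 980, 330, 850, 475, 967, —, —]

10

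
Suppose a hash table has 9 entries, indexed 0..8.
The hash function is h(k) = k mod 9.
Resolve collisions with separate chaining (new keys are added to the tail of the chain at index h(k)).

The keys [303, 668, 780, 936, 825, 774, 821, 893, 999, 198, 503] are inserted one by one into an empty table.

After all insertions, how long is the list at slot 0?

Insert 303: h=6, bucket 6 empty -> new chain.
Insert 668: h=2, bucket 2 empty -> new chain.
Insert 780: h=6, bucket 6 nonempty -> append to chain.
Insert 936: h=0, bucket 0 empty -> new chain.
Insert 825: h=6, bucket 6 nonempty -> append to chain.
Insert 774: h=0, bucket 0 nonempty -> append to chain.
Insert 821: h=2, bucket 2 nonempty -> append to chain.
Insert 893: h=2, bucket 2 nonempty -> append to chain.
Insert 999: h=0, bucket 0 nonempty -> append to chain.
Insert 198: h=0, bucket 0 nonempty -> append to chain.
Insert 503: h=8, bucket 8 empty -> new chain.
Final buckets:
0: 936 -> 774 -> 999 -> 198
1: _
2: 668 -> 821 -> 893
3: _
4: _
5: _
6: 303 -> 780 -> 825
7: _
8: 503

4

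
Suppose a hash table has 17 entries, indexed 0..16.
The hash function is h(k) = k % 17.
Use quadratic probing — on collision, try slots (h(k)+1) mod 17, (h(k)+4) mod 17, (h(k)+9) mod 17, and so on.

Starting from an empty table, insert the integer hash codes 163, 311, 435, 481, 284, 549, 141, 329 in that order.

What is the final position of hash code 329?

7

Insert 163: h=10, slot 10 empty => index 10.
Insert 311: h=5, slot 5 empty => index 5.
Insert 435: h=10, slot 10 occupied => index 11.
Insert 481: h=5, slot 5 occupied => index 6.
Insert 284: h=12, slot 12 empty => index 12.
Insert 549: h=5, slots 5,6 occupied => index 9.
Insert 141: h=5, slots 5,6,9 occupied => index 14.
Insert 329: h=6, slot 6 occupied => index 7.
Table: [-, -, -, -, -, 311, 481, 329, -, 549, 163, 435, 284, -, 141, -, -]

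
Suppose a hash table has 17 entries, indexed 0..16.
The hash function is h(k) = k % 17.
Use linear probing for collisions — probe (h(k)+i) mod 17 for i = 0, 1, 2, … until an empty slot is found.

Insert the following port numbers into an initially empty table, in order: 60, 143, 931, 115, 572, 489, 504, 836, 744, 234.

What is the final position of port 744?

16

Insert 60: h=9, slot 9 empty → index 9.
Insert 143: h=7, slot 7 empty → index 7.
Insert 931: h=13, slot 13 empty → index 13.
Insert 115: h=13, slot 13 occupied → index 14.
Insert 572: h=11, slot 11 empty → index 11.
Insert 489: h=13, slots 13,14 occupied → index 15.
Insert 504: h=11, slot 11 occupied → index 12.
Insert 836: h=3, slot 3 empty → index 3.
Insert 744: h=13, slots 13,14,15 occupied → index 16.
Insert 234: h=13, slots 13,14,15,16 occupied → index 0.
Table: [234, -, -, 836, -, -, -, 143, -, 60, -, 572, 504, 931, 115, 489, 744]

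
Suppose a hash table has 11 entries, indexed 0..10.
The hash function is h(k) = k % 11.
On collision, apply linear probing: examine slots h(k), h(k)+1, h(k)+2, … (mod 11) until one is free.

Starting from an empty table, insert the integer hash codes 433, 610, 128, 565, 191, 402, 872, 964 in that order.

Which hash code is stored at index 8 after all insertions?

191

433: h=4 → slot 4
610: h=5 → slot 5
128: h=7 → slot 7
565: h=4, probe 4,5,6 → slot 6
191: h=4, probe 4,5,6,7,8 → slot 8
402: h=6, probe 6,7,8,9 → slot 9
872: h=3 → slot 3
964: h=7, probe 7,8,9,10 → slot 10
Table: [., ., ., 872, 433, 610, 565, 128, 191, 402, 964]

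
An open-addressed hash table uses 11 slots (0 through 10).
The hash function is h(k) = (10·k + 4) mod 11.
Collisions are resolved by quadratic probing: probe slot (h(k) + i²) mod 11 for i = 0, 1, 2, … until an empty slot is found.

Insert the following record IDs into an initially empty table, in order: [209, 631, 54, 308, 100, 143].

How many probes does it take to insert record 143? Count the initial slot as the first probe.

209 hashes to 4; slot 4 is free => place at 4.
631 hashes to 0; slot 0 is free => place at 0.
54 hashes to 5; slot 5 is free => place at 5.
308 hashes to 4; 4,5 taken => place at 8.
100 hashes to 3; slot 3 is free => place at 3.
143 hashes to 4; 4,5,8 taken => place at 2.
Table: [631, -, 143, 100, 209, 54, -, -, 308, -, -]

4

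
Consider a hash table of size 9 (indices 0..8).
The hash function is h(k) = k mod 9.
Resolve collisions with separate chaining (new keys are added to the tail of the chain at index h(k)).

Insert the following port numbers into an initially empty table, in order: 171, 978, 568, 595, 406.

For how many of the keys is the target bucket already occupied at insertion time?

171 → bucket 0
978 → bucket 6
568 → bucket 1
595 → bucket 1 (collision)
406 → bucket 1 (collision)
Final buckets:
0: 171
1: 568 -> 595 -> 406
2: -
3: -
4: -
5: -
6: 978
7: -
8: -

2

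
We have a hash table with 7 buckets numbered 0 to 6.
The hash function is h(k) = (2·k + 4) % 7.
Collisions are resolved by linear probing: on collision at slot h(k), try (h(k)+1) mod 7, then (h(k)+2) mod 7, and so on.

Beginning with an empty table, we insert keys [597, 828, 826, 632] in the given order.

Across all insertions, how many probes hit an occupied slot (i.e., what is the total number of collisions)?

3

Insert 597: h=1, slot 1 empty → index 1.
Insert 828: h=1, slot 1 occupied → index 2.
Insert 826: h=4, slot 4 empty → index 4.
Insert 632: h=1, slots 1,2 occupied → index 3.
Table: [., 597, 828, 632, 826, ., .]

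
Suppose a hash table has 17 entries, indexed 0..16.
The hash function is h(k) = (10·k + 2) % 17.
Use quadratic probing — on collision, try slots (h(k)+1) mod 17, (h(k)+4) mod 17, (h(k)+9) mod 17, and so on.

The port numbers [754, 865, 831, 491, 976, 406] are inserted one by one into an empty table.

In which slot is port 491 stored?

3

Insert 754: h=11, slot 11 empty => index 11.
Insert 865: h=16, slot 16 empty => index 16.
Insert 831: h=16, slot 16 occupied => index 0.
Insert 491: h=16, slots 16,0 occupied => index 3.
Insert 976: h=4, slot 4 empty => index 4.
Insert 406: h=16, slots 16,0,3 occupied => index 8.
Table: [831, ., ., 491, 976, ., ., ., 406, ., ., 754, ., ., ., ., 865]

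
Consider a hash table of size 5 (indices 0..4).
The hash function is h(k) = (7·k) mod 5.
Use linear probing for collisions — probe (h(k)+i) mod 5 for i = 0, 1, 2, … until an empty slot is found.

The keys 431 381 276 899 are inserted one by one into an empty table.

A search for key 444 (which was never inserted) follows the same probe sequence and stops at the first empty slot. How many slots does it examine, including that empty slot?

Insert 431: h=2, slot 2 empty => index 2.
Insert 381: h=2, slot 2 occupied => index 3.
Insert 276: h=2, slots 2,3 occupied => index 4.
Insert 899: h=3, slots 3,4 occupied => index 0.
Table: [899, ∅, 431, 381, 276]
Lookup 444: h=3, probe 3,4,0,1 → slot 1 empty, not found.

4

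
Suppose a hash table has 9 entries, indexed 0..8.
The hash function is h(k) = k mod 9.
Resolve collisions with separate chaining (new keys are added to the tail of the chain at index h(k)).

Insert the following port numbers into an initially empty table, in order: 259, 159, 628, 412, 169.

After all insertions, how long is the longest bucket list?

259 → bucket 7
159 → bucket 6
628 → bucket 7 (collision)
412 → bucket 7 (collision)
169 → bucket 7 (collision)
Final buckets:
0: ∅
1: ∅
2: ∅
3: ∅
4: ∅
5: ∅
6: 159
7: 259 -> 628 -> 412 -> 169
8: ∅

4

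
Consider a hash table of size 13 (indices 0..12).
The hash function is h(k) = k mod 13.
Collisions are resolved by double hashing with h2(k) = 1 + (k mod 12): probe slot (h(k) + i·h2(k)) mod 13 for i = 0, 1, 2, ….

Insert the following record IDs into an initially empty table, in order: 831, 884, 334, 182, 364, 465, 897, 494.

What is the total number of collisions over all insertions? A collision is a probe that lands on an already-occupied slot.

831: h=12 -> slot 12
884: h=0 -> slot 0
334: h=9 -> slot 9
182: h=0, h2=3, probe 0,3 -> slot 3
364: h=0, h2=5, probe 0,5 -> slot 5
465: h=10 -> slot 10
897: h=0, h2=10, probe 0,10,7 -> slot 7
494: h=0, h2=3, probe 0,3,6 -> slot 6
Table: [884, ∅, ∅, 182, ∅, 364, 494, 897, ∅, 334, 465, ∅, 831]

6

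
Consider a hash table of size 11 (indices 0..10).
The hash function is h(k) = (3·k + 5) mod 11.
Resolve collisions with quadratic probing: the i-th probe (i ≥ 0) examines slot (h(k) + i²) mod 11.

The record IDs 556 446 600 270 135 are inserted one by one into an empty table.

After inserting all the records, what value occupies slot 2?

556: h=1 → slot 1
446: h=1, probe 1,2 → slot 2
600: h=1, probe 1,2,5 → slot 5
270: h=1, probe 1,2,5,10 → slot 10
135: h=3 → slot 3
Table: [—, 556, 446, 135, —, 600, —, —, —, —, 270]

446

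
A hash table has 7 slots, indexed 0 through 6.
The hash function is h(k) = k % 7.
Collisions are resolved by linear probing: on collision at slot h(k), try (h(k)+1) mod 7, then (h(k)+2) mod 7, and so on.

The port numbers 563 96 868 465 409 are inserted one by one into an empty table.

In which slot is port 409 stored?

563 hashes to 3; slot 3 is free => place at 3.
96 hashes to 5; slot 5 is free => place at 5.
868 hashes to 0; slot 0 is free => place at 0.
465 hashes to 3; 3 taken => place at 4.
409 hashes to 3; 3,4,5 taken => place at 6.
Table: [868, -, -, 563, 465, 96, 409]

6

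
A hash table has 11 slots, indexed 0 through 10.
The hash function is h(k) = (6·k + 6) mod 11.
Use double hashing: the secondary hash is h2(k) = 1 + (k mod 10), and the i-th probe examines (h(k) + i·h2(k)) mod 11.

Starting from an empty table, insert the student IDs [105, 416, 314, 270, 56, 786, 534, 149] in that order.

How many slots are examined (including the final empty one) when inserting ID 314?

Insert 105: h=9, slot 9 empty => index 9.
Insert 416: h=5, slot 5 empty => index 5.
Insert 314: h=9, h2=5, slot 9 occupied => index 3.
Insert 270: h=9, h2=1, slot 9 occupied => index 10.
Insert 56: h=1, slot 1 empty => index 1.
Insert 786: h=3, h2=7, slots 3,10 occupied => index 6.
Insert 534: h=9, h2=5, slots 9,3 occupied => index 8.
Insert 149: h=9, h2=10, slots 9,8 occupied => index 7.
Table: [_, 56, _, 314, _, 416, 786, 149, 534, 105, 270]

2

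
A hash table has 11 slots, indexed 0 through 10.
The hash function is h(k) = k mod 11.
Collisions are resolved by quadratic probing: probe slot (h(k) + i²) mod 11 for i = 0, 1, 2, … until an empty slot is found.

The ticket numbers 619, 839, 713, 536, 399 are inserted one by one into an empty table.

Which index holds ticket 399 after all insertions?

619 hashes to 3; slot 3 is free -> place at 3.
839 hashes to 3; 3 taken -> place at 4.
713 hashes to 9; slot 9 is free -> place at 9.
536 hashes to 8; slot 8 is free -> place at 8.
399 hashes to 3; 3,4 taken -> place at 7.
Table: [-, -, -, 619, 839, -, -, 399, 536, 713, -]

7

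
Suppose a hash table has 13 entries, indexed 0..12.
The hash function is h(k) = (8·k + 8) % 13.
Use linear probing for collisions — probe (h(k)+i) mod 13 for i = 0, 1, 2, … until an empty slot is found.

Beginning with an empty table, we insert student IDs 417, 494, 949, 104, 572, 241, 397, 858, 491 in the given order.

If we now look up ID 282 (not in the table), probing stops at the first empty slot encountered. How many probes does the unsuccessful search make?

3

Insert 417: h=3, slot 3 empty => index 3.
Insert 494: h=8, slot 8 empty => index 8.
Insert 949: h=8, slot 8 occupied => index 9.
Insert 104: h=8, slots 8,9 occupied => index 10.
Insert 572: h=8, slots 8,9,10 occupied => index 11.
Insert 241: h=12, slot 12 empty => index 12.
Insert 397: h=12, slot 12 occupied => index 0.
Insert 858: h=8, slots 8,9,10,11,12,0 occupied => index 1.
Insert 491: h=10, slots 10,11,12,0,1 occupied => index 2.
Table: [397, 858, 491, 417, _, _, _, _, 494, 949, 104, 572, 241]
Lookup 282: h=2, probe 2,3,4 → slot 4 empty, not found.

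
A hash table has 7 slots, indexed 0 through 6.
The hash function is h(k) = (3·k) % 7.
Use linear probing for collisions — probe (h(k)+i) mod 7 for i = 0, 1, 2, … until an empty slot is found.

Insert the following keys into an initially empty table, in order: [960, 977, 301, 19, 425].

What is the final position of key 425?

2

960: h=3 => slot 3
977: h=5 => slot 5
301: h=0 => slot 0
19: h=1 => slot 1
425: h=1, probe 1,2 => slot 2
Table: [301, 19, 425, 960, _, 977, _]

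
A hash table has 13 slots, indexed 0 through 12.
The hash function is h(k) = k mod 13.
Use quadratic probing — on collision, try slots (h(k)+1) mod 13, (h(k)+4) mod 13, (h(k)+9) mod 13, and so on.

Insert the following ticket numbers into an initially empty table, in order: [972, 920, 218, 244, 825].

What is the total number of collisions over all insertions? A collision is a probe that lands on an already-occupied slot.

Insert 972: h=10, slot 10 empty => index 10.
Insert 920: h=10, slot 10 occupied => index 11.
Insert 218: h=10, slots 10,11 occupied => index 1.
Insert 244: h=10, slots 10,11,1 occupied => index 6.
Insert 825: h=6, slot 6 occupied => index 7.
Table: [∅, 218, ∅, ∅, ∅, ∅, 244, 825, ∅, ∅, 972, 920, ∅]

7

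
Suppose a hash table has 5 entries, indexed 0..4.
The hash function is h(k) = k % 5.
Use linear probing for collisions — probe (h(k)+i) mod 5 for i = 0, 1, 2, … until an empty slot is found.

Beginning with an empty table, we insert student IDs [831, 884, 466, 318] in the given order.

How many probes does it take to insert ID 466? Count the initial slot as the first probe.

Insert 831: h=1, slot 1 empty → index 1.
Insert 884: h=4, slot 4 empty → index 4.
Insert 466: h=1, slot 1 occupied → index 2.
Insert 318: h=3, slot 3 empty → index 3.
Table: [-, 831, 466, 318, 884]

2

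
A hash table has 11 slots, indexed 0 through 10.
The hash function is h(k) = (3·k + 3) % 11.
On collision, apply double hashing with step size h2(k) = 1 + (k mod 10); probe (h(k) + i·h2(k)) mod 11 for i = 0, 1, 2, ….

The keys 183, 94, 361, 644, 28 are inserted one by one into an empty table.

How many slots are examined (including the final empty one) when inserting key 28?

3

183 hashes to 2; slot 2 is free => place at 2.
94 hashes to 10; slot 10 is free => place at 10.
361 hashes to 8; slot 8 is free => place at 8.
644 hashes to 10, h2=5; 10 taken => place at 4.
28 hashes to 10, h2=9; 10,8 taken => place at 6.
Table: [-, -, 183, -, 644, -, 28, -, 361, -, 94]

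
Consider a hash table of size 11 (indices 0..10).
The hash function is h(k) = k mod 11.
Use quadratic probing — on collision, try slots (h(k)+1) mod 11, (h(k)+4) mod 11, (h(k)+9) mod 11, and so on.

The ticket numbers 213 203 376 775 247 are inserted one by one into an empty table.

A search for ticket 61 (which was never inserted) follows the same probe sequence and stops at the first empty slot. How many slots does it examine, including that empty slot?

2

Insert 213: h=4, slot 4 empty → index 4.
Insert 203: h=5, slot 5 empty → index 5.
Insert 376: h=2, slot 2 empty → index 2.
Insert 775: h=5, slot 5 occupied → index 6.
Insert 247: h=5, slots 5,6 occupied → index 9.
Table: [—, —, 376, —, 213, 203, 775, —, —, 247, —]
Lookup 61: h=6, probe 6,7 → slot 7 empty, not found.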